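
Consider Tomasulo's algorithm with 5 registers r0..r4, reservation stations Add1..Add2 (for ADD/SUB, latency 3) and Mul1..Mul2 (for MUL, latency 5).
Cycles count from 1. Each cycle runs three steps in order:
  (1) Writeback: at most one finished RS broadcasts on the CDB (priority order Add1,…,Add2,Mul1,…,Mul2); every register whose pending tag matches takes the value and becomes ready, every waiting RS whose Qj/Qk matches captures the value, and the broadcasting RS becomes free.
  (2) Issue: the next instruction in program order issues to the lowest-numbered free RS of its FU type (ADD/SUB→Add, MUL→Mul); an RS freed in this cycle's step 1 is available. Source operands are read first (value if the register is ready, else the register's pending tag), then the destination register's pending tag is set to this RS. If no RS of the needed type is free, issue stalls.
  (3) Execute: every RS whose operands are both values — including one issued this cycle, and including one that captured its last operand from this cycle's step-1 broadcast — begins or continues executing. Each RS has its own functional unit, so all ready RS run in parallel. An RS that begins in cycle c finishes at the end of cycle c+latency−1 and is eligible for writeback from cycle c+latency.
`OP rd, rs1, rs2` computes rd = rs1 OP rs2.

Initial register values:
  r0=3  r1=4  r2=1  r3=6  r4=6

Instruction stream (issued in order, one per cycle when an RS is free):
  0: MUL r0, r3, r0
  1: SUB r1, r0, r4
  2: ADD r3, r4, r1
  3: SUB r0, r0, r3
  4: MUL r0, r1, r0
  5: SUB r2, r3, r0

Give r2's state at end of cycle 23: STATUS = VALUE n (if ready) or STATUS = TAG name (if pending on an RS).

STATUS = VALUE 18

cycle 1: issue MUL r0<-Mul1 // r0:Mul1,r1:4,r2:1,r3:6,r4:6
cycle 2: issue SUB r1<-Add1 // r0:Mul1,r1:Add1,r2:1,r3:6,r4:6
cycle 3: issue ADD r3<-Add2 // r0:Mul1,r1:Add1,r2:1,r3:Add2,r4:6
cycle 4: stall // r0:Mul1,r1:Add1,r2:1,r3:Add2,r4:6
cycle 5: stall // r0:Mul1,r1:Add1,r2:1,r3:Add2,r4:6
cycle 6: CDB Mul1=18; stall // r0:18,r1:Add1,r2:1,r3:Add2,r4:6
cycle 7: stall // r0:18,r1:Add1,r2:1,r3:Add2,r4:6
cycle 8: stall // r0:18,r1:Add1,r2:1,r3:Add2,r4:6
cycle 9: CDB Add1=12; issue SUB r0<-Add1 // r0:Add1,r1:12,r2:1,r3:Add2,r4:6
cycle 10: issue MUL r0<-Mul1 // r0:Mul1,r1:12,r2:1,r3:Add2,r4:6
cycle 11: stall // r0:Mul1,r1:12,r2:1,r3:Add2,r4:6
cycle 12: CDB Add2=18; issue SUB r2<-Add2 // r0:Mul1,r1:12,r2:Add2,r3:18,r4:6
cycle 13: - // r0:Mul1,r1:12,r2:Add2,r3:18,r4:6
cycle 14: - // r0:Mul1,r1:12,r2:Add2,r3:18,r4:6
cycle 15: CDB Add1=0 // r0:Mul1,r1:12,r2:Add2,r3:18,r4:6
cycle 16: - // r0:Mul1,r1:12,r2:Add2,r3:18,r4:6
cycle 17: - // r0:Mul1,r1:12,r2:Add2,r3:18,r4:6
cycle 18: - // r0:Mul1,r1:12,r2:Add2,r3:18,r4:6
cycle 19: - // r0:Mul1,r1:12,r2:Add2,r3:18,r4:6
cycle 20: CDB Mul1=0 // r0:0,r1:12,r2:Add2,r3:18,r4:6
cycle 21: - // r0:0,r1:12,r2:Add2,r3:18,r4:6
cycle 22: - // r0:0,r1:12,r2:Add2,r3:18,r4:6
cycle 23: CDB Add2=18 // r0:0,r1:12,r2:18,r3:18,r4:6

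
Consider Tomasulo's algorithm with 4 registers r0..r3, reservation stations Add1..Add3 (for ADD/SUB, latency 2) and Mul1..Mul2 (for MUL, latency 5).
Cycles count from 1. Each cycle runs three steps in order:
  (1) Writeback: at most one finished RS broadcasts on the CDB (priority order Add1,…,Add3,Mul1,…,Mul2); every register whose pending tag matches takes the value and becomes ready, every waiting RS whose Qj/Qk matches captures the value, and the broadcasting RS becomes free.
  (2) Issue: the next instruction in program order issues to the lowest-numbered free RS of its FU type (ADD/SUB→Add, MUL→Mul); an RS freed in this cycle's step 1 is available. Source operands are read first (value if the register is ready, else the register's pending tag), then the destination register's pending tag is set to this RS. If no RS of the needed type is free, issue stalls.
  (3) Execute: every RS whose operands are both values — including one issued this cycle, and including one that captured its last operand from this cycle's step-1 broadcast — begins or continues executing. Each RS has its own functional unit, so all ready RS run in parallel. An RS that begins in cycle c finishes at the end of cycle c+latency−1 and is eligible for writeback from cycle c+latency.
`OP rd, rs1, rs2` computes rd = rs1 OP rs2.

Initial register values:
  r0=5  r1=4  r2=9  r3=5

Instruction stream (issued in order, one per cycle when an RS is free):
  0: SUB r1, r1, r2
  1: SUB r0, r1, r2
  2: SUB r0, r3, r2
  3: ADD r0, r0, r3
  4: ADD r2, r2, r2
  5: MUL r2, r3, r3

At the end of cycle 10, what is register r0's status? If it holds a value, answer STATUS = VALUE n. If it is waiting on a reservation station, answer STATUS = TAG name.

STATUS = VALUE 1

cycle 1: issue SUB r1<-Add1 // r0:5,r1:Add1,r2:9,r3:5
cycle 2: issue SUB r0<-Add2 // r0:Add2,r1:Add1,r2:9,r3:5
cycle 3: CDB Add1=-5; issue SUB r0<-Add1 // r0:Add1,r1:-5,r2:9,r3:5
cycle 4: issue ADD r0<-Add3 // r0:Add3,r1:-5,r2:9,r3:5
cycle 5: CDB Add1=-4; issue ADD r2<-Add1 // r0:Add3,r1:-5,r2:Add1,r3:5
cycle 6: CDB Add2=-14; issue MUL r2<-Mul1 // r0:Add3,r1:-5,r2:Mul1,r3:5
cycle 7: CDB Add1=18 // r0:Add3,r1:-5,r2:Mul1,r3:5
cycle 8: CDB Add3=1 // r0:1,r1:-5,r2:Mul1,r3:5
cycle 9: - // r0:1,r1:-5,r2:Mul1,r3:5
cycle 10: - // r0:1,r1:-5,r2:Mul1,r3:5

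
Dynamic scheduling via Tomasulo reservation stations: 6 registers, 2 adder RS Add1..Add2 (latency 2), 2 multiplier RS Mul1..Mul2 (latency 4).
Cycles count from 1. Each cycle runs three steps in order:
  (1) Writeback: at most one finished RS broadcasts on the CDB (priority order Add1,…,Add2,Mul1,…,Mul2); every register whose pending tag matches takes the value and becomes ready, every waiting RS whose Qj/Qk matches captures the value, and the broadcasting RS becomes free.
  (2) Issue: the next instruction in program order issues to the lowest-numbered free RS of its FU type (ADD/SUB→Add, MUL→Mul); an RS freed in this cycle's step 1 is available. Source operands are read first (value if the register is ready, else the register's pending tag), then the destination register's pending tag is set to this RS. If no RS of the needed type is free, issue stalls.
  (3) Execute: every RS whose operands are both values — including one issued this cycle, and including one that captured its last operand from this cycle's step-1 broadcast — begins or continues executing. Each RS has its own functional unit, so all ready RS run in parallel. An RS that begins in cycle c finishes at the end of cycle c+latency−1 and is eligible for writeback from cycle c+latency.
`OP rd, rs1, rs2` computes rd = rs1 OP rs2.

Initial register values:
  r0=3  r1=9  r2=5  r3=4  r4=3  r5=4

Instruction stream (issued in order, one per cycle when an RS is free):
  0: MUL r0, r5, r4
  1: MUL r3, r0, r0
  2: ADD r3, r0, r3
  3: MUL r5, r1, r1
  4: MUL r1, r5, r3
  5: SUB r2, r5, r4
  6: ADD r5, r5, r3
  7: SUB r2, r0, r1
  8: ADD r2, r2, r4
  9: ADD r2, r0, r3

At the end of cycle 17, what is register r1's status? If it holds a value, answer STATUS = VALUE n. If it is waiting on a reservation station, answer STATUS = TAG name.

cycle 1: issue MUL r0<-Mul1 // r0:Mul1,r1:9,r2:5,r3:4,r4:3,r5:4
cycle 2: issue MUL r3<-Mul2 // r0:Mul1,r1:9,r2:5,r3:Mul2,r4:3,r5:4
cycle 3: issue ADD r3<-Add1 // r0:Mul1,r1:9,r2:5,r3:Add1,r4:3,r5:4
cycle 4: stall // r0:Mul1,r1:9,r2:5,r3:Add1,r4:3,r5:4
cycle 5: CDB Mul1=12; issue MUL r5<-Mul1 // r0:12,r1:9,r2:5,r3:Add1,r4:3,r5:Mul1
cycle 6: stall // r0:12,r1:9,r2:5,r3:Add1,r4:3,r5:Mul1
cycle 7: stall // r0:12,r1:9,r2:5,r3:Add1,r4:3,r5:Mul1
cycle 8: stall // r0:12,r1:9,r2:5,r3:Add1,r4:3,r5:Mul1
cycle 9: CDB Mul1=81; issue MUL r1<-Mul1 // r0:12,r1:Mul1,r2:5,r3:Add1,r4:3,r5:81
cycle 10: CDB Mul2=144; issue SUB r2<-Add2 // r0:12,r1:Mul1,r2:Add2,r3:Add1,r4:3,r5:81
cycle 11: stall // r0:12,r1:Mul1,r2:Add2,r3:Add1,r4:3,r5:81
cycle 12: CDB Add1=156; issue ADD r5<-Add1 // r0:12,r1:Mul1,r2:Add2,r3:156,r4:3,r5:Add1
cycle 13: CDB Add2=78; issue SUB r2<-Add2 // r0:12,r1:Mul1,r2:Add2,r3:156,r4:3,r5:Add1
cycle 14: CDB Add1=237; issue ADD r2<-Add1 // r0:12,r1:Mul1,r2:Add1,r3:156,r4:3,r5:237
cycle 15: stall // r0:12,r1:Mul1,r2:Add1,r3:156,r4:3,r5:237
cycle 16: CDB Mul1=12636; stall // r0:12,r1:12636,r2:Add1,r3:156,r4:3,r5:237
cycle 17: stall // r0:12,r1:12636,r2:Add1,r3:156,r4:3,r5:237

STATUS = VALUE 12636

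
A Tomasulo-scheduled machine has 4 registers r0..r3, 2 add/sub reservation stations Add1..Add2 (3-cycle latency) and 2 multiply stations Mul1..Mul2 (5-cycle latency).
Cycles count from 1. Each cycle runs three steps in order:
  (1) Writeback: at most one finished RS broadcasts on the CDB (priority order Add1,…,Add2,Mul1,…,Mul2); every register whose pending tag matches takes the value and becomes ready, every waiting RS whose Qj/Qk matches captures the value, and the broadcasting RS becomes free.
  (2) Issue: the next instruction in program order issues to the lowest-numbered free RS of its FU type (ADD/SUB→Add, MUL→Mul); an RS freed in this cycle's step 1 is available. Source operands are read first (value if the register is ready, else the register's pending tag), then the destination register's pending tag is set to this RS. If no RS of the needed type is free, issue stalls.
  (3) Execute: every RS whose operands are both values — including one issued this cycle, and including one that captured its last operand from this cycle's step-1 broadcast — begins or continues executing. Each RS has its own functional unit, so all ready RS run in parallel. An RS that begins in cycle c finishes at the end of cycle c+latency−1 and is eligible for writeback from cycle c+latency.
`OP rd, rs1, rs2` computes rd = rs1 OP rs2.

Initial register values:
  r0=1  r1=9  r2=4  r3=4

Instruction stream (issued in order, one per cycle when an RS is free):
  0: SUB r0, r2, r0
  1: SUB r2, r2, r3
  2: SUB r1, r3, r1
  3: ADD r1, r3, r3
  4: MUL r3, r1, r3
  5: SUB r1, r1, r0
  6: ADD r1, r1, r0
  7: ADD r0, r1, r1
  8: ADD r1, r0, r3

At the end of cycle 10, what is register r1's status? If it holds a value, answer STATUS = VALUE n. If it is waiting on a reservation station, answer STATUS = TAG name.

STATUS = TAG Add2

c1: issue SUB r0<-Add1 | r0:Add1,r1:9,r2:4,r3:4
c2: issue SUB r2<-Add2 | r0:Add1,r1:9,r2:Add2,r3:4
c3: stall | r0:Add1,r1:9,r2:Add2,r3:4
c4: CDB Add1=3; issue SUB r1<-Add1 | r0:3,r1:Add1,r2:Add2,r3:4
c5: CDB Add2=0; issue ADD r1<-Add2 | r0:3,r1:Add2,r2:0,r3:4
c6: issue MUL r3<-Mul1 | r0:3,r1:Add2,r2:0,r3:Mul1
c7: CDB Add1=-5; issue SUB r1<-Add1 | r0:3,r1:Add1,r2:0,r3:Mul1
c8: CDB Add2=8; issue ADD r1<-Add2 | r0:3,r1:Add2,r2:0,r3:Mul1
c9: stall | r0:3,r1:Add2,r2:0,r3:Mul1
c10: stall | r0:3,r1:Add2,r2:0,r3:Mul1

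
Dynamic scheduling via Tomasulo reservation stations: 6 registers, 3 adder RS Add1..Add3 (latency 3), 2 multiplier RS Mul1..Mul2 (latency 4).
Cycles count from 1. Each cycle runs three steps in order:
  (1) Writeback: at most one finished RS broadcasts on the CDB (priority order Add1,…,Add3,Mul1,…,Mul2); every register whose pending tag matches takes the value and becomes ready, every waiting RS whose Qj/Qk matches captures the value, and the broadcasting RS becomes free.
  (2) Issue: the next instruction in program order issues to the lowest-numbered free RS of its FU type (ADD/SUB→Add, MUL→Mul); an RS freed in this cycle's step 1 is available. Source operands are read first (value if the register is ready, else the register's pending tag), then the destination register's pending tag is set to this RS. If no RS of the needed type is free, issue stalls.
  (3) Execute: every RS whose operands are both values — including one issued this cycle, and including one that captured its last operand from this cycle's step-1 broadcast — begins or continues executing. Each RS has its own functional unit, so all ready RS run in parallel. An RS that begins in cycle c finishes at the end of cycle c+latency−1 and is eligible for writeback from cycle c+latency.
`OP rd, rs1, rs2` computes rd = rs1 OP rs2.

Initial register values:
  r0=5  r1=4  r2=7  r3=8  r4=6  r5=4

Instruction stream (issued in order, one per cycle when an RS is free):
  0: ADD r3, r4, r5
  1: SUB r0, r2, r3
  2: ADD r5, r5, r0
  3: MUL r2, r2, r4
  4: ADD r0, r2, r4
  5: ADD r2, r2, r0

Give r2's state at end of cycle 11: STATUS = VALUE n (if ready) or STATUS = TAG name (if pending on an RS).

cycle 1: issue ADD r3<-Add1 // r0:5,r1:4,r2:7,r3:Add1,r4:6,r5:4
cycle 2: issue SUB r0<-Add2 // r0:Add2,r1:4,r2:7,r3:Add1,r4:6,r5:4
cycle 3: issue ADD r5<-Add3 // r0:Add2,r1:4,r2:7,r3:Add1,r4:6,r5:Add3
cycle 4: CDB Add1=10; issue MUL r2<-Mul1 // r0:Add2,r1:4,r2:Mul1,r3:10,r4:6,r5:Add3
cycle 5: issue ADD r0<-Add1 // r0:Add1,r1:4,r2:Mul1,r3:10,r4:6,r5:Add3
cycle 6: stall // r0:Add1,r1:4,r2:Mul1,r3:10,r4:6,r5:Add3
cycle 7: CDB Add2=-3; issue ADD r2<-Add2 // r0:Add1,r1:4,r2:Add2,r3:10,r4:6,r5:Add3
cycle 8: CDB Mul1=42 // r0:Add1,r1:4,r2:Add2,r3:10,r4:6,r5:Add3
cycle 9: - // r0:Add1,r1:4,r2:Add2,r3:10,r4:6,r5:Add3
cycle 10: CDB Add3=1 // r0:Add1,r1:4,r2:Add2,r3:10,r4:6,r5:1
cycle 11: CDB Add1=48 // r0:48,r1:4,r2:Add2,r3:10,r4:6,r5:1

STATUS = TAG Add2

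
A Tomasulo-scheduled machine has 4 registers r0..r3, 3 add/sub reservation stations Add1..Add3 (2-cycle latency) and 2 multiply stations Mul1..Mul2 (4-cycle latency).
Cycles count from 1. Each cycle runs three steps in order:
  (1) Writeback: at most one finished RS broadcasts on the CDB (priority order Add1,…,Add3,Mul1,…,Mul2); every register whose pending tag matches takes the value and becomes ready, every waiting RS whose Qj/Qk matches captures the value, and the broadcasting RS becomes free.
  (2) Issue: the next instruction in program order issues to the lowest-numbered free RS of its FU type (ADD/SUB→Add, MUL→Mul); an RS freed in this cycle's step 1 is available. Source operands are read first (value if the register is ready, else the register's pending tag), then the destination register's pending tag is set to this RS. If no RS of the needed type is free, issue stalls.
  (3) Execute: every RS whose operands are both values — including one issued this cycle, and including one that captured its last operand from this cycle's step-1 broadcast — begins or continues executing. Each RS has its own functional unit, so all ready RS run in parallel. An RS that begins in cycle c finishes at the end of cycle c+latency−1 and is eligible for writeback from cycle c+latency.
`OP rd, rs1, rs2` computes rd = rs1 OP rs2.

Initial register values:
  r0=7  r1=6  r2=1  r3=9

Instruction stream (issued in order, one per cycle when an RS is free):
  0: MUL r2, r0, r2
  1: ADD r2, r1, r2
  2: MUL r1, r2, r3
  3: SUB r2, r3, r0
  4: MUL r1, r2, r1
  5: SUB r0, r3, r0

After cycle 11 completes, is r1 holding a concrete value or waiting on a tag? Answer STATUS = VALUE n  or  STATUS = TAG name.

  c1: issue MUL r2<-Mul1  regs: r0:7,r1:6,r2:Mul1,r3:9
  c2: issue ADD r2<-Add1  regs: r0:7,r1:6,r2:Add1,r3:9
  c3: issue MUL r1<-Mul2  regs: r0:7,r1:Mul2,r2:Add1,r3:9
  c4: issue SUB r2<-Add2  regs: r0:7,r1:Mul2,r2:Add2,r3:9
  c5: CDB Mul1=7; issue MUL r1<-Mul1  regs: r0:7,r1:Mul1,r2:Add2,r3:9
  c6: CDB Add2=2; issue SUB r0<-Add2  regs: r0:Add2,r1:Mul1,r2:2,r3:9
  c7: CDB Add1=13  regs: r0:Add2,r1:Mul1,r2:2,r3:9
  c8: CDB Add2=2  regs: r0:2,r1:Mul1,r2:2,r3:9
  c9: -  regs: r0:2,r1:Mul1,r2:2,r3:9
  c10: -  regs: r0:2,r1:Mul1,r2:2,r3:9
  c11: CDB Mul2=117  regs: r0:2,r1:Mul1,r2:2,r3:9

STATUS = TAG Mul1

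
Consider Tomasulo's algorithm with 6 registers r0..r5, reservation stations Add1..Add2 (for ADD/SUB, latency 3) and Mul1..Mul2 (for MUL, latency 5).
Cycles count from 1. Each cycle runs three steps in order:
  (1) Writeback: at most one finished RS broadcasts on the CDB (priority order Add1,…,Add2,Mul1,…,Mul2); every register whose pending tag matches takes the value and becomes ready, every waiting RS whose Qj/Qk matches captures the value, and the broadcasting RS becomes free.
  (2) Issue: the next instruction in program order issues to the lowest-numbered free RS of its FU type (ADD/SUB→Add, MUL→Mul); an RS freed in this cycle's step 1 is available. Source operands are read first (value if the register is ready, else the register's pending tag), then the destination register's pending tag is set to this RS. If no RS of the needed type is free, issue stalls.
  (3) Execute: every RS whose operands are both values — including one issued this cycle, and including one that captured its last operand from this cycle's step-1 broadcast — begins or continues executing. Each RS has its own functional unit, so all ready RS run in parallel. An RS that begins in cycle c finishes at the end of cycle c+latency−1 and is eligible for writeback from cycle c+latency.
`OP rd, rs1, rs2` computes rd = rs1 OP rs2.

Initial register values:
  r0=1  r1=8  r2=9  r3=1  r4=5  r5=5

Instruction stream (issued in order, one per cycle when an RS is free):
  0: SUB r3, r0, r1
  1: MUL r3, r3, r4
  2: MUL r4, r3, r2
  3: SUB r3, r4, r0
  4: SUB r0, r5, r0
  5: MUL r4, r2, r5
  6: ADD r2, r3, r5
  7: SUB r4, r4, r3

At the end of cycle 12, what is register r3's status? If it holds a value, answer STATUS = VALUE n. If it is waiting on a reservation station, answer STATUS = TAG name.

c1: issue SUB r3<-Add1 | r0:1,r1:8,r2:9,r3:Add1,r4:5,r5:5
c2: issue MUL r3<-Mul1 | r0:1,r1:8,r2:9,r3:Mul1,r4:5,r5:5
c3: issue MUL r4<-Mul2 | r0:1,r1:8,r2:9,r3:Mul1,r4:Mul2,r5:5
c4: CDB Add1=-7; issue SUB r3<-Add1 | r0:1,r1:8,r2:9,r3:Add1,r4:Mul2,r5:5
c5: issue SUB r0<-Add2 | r0:Add2,r1:8,r2:9,r3:Add1,r4:Mul2,r5:5
c6: stall | r0:Add2,r1:8,r2:9,r3:Add1,r4:Mul2,r5:5
c7: stall | r0:Add2,r1:8,r2:9,r3:Add1,r4:Mul2,r5:5
c8: CDB Add2=4; stall | r0:4,r1:8,r2:9,r3:Add1,r4:Mul2,r5:5
c9: CDB Mul1=-35; issue MUL r4<-Mul1 | r0:4,r1:8,r2:9,r3:Add1,r4:Mul1,r5:5
c10: issue ADD r2<-Add2 | r0:4,r1:8,r2:Add2,r3:Add1,r4:Mul1,r5:5
c11: stall | r0:4,r1:8,r2:Add2,r3:Add1,r4:Mul1,r5:5
c12: stall | r0:4,r1:8,r2:Add2,r3:Add1,r4:Mul1,r5:5

STATUS = TAG Add1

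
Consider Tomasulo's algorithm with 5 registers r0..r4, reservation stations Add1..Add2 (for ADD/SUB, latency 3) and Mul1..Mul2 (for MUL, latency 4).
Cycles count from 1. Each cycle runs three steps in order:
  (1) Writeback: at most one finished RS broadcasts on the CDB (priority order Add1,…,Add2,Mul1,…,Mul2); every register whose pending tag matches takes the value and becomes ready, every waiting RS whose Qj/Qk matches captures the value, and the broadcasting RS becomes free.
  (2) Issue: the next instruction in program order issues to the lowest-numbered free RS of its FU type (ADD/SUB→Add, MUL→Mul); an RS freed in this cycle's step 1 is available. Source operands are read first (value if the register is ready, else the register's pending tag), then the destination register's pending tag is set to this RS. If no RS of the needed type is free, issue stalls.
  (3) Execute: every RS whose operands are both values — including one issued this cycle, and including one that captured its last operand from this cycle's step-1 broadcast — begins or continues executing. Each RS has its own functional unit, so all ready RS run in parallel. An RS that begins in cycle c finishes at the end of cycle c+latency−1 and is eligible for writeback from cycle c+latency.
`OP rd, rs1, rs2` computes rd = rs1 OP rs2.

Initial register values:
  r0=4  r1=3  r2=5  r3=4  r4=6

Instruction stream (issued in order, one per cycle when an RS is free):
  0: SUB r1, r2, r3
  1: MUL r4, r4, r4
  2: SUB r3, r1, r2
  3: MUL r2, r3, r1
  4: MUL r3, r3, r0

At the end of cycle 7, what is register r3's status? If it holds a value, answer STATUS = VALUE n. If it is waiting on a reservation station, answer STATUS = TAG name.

STATUS = TAG Mul1

c1: issue SUB r1<-Add1 | r0:4,r1:Add1,r2:5,r3:4,r4:6
c2: issue MUL r4<-Mul1 | r0:4,r1:Add1,r2:5,r3:4,r4:Mul1
c3: issue SUB r3<-Add2 | r0:4,r1:Add1,r2:5,r3:Add2,r4:Mul1
c4: CDB Add1=1; issue MUL r2<-Mul2 | r0:4,r1:1,r2:Mul2,r3:Add2,r4:Mul1
c5: stall | r0:4,r1:1,r2:Mul2,r3:Add2,r4:Mul1
c6: CDB Mul1=36; issue MUL r3<-Mul1 | r0:4,r1:1,r2:Mul2,r3:Mul1,r4:36
c7: CDB Add2=-4 | r0:4,r1:1,r2:Mul2,r3:Mul1,r4:36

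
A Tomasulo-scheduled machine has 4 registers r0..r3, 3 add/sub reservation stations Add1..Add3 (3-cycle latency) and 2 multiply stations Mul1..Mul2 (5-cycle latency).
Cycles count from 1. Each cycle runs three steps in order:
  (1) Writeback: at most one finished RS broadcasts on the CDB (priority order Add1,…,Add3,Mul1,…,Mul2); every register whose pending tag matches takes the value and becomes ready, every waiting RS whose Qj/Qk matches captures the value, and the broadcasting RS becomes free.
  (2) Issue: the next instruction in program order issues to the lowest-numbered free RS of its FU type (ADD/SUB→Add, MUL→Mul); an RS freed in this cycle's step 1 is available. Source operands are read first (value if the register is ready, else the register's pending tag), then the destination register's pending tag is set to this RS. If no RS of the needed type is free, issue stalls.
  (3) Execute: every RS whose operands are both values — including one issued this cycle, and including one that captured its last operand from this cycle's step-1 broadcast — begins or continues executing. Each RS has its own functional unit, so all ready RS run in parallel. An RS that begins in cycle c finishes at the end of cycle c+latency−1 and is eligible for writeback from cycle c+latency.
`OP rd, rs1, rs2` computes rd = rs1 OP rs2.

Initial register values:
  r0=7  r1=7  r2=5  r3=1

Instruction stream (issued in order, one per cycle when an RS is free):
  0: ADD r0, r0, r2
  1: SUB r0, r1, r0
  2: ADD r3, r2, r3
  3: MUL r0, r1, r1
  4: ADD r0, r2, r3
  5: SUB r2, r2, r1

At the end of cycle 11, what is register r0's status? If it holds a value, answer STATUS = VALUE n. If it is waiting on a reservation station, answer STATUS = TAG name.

  c1: issue ADD r0<-Add1  regs: r0:Add1,r1:7,r2:5,r3:1
  c2: issue SUB r0<-Add2  regs: r0:Add2,r1:7,r2:5,r3:1
  c3: issue ADD r3<-Add3  regs: r0:Add2,r1:7,r2:5,r3:Add3
  c4: CDB Add1=12; issue MUL r0<-Mul1  regs: r0:Mul1,r1:7,r2:5,r3:Add3
  c5: issue ADD r0<-Add1  regs: r0:Add1,r1:7,r2:5,r3:Add3
  c6: CDB Add3=6; issue SUB r2<-Add3  regs: r0:Add1,r1:7,r2:Add3,r3:6
  c7: CDB Add2=-5  regs: r0:Add1,r1:7,r2:Add3,r3:6
  c8: -  regs: r0:Add1,r1:7,r2:Add3,r3:6
  c9: CDB Add1=11  regs: r0:11,r1:7,r2:Add3,r3:6
  c10: CDB Add3=-2  regs: r0:11,r1:7,r2:-2,r3:6
  c11: CDB Mul1=49  regs: r0:11,r1:7,r2:-2,r3:6

STATUS = VALUE 11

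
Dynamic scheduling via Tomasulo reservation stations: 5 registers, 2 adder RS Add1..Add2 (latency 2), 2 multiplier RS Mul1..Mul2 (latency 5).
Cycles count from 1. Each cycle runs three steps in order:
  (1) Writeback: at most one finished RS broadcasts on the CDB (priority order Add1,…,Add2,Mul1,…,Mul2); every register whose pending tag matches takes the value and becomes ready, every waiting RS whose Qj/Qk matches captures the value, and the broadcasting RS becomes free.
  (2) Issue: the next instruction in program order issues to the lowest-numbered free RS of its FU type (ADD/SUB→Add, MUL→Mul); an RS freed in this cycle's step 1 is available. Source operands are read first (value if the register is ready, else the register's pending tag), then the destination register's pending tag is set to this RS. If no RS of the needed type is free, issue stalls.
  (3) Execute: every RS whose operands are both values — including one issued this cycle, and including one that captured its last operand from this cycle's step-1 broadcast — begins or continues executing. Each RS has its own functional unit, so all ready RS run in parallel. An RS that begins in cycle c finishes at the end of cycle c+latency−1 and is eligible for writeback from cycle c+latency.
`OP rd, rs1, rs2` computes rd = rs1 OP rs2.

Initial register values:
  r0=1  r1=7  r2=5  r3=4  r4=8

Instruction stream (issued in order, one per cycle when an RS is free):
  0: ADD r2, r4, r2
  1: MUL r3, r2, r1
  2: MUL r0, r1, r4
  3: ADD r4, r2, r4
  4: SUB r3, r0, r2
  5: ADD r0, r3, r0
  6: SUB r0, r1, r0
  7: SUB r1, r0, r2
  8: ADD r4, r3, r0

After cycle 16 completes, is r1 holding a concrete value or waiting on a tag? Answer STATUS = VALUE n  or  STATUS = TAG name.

  c1: issue ADD r2<-Add1  regs: r0:1,r1:7,r2:Add1,r3:4,r4:8
  c2: issue MUL r3<-Mul1  regs: r0:1,r1:7,r2:Add1,r3:Mul1,r4:8
  c3: CDB Add1=13; issue MUL r0<-Mul2  regs: r0:Mul2,r1:7,r2:13,r3:Mul1,r4:8
  c4: issue ADD r4<-Add1  regs: r0:Mul2,r1:7,r2:13,r3:Mul1,r4:Add1
  c5: issue SUB r3<-Add2  regs: r0:Mul2,r1:7,r2:13,r3:Add2,r4:Add1
  c6: CDB Add1=21; issue ADD r0<-Add1  regs: r0:Add1,r1:7,r2:13,r3:Add2,r4:21
  c7: stall  regs: r0:Add1,r1:7,r2:13,r3:Add2,r4:21
  c8: CDB Mul1=91; stall  regs: r0:Add1,r1:7,r2:13,r3:Add2,r4:21
  c9: CDB Mul2=56; stall  regs: r0:Add1,r1:7,r2:13,r3:Add2,r4:21
  c10: stall  regs: r0:Add1,r1:7,r2:13,r3:Add2,r4:21
  c11: CDB Add2=43; issue SUB r0<-Add2  regs: r0:Add2,r1:7,r2:13,r3:43,r4:21
  c12: stall  regs: r0:Add2,r1:7,r2:13,r3:43,r4:21
  c13: CDB Add1=99; issue SUB r1<-Add1  regs: r0:Add2,r1:Add1,r2:13,r3:43,r4:21
  c14: stall  regs: r0:Add2,r1:Add1,r2:13,r3:43,r4:21
  c15: CDB Add2=-92; issue ADD r4<-Add2  regs: r0:-92,r1:Add1,r2:13,r3:43,r4:Add2
  c16: -  regs: r0:-92,r1:Add1,r2:13,r3:43,r4:Add2

STATUS = TAG Add1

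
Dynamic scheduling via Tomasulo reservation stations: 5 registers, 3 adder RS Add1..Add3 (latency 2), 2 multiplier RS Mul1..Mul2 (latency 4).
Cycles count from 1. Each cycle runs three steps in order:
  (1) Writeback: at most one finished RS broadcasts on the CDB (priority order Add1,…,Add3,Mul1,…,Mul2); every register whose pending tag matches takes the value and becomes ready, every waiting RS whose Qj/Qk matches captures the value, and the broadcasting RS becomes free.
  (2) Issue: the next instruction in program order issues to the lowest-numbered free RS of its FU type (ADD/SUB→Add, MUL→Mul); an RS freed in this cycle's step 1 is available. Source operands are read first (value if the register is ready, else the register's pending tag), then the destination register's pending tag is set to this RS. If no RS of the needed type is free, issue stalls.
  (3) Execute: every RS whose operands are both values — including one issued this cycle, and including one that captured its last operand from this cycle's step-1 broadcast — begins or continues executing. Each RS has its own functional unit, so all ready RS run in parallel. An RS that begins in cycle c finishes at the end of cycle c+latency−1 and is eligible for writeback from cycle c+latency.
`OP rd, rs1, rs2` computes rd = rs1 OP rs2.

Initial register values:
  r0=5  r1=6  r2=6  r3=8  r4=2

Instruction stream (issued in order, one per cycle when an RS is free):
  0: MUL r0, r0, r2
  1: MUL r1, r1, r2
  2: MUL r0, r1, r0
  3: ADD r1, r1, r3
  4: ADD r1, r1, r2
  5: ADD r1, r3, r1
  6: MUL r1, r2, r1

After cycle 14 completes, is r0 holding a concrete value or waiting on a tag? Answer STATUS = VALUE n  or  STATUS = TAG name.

STATUS = VALUE 1080

cycle 1: issue MUL r0<-Mul1 // r0:Mul1,r1:6,r2:6,r3:8,r4:2
cycle 2: issue MUL r1<-Mul2 // r0:Mul1,r1:Mul2,r2:6,r3:8,r4:2
cycle 3: stall // r0:Mul1,r1:Mul2,r2:6,r3:8,r4:2
cycle 4: stall // r0:Mul1,r1:Mul2,r2:6,r3:8,r4:2
cycle 5: CDB Mul1=30; issue MUL r0<-Mul1 // r0:Mul1,r1:Mul2,r2:6,r3:8,r4:2
cycle 6: CDB Mul2=36; issue ADD r1<-Add1 // r0:Mul1,r1:Add1,r2:6,r3:8,r4:2
cycle 7: issue ADD r1<-Add2 // r0:Mul1,r1:Add2,r2:6,r3:8,r4:2
cycle 8: CDB Add1=44; issue ADD r1<-Add1 // r0:Mul1,r1:Add1,r2:6,r3:8,r4:2
cycle 9: issue MUL r1<-Mul2 // r0:Mul1,r1:Mul2,r2:6,r3:8,r4:2
cycle 10: CDB Add2=50 // r0:Mul1,r1:Mul2,r2:6,r3:8,r4:2
cycle 11: CDB Mul1=1080 // r0:1080,r1:Mul2,r2:6,r3:8,r4:2
cycle 12: CDB Add1=58 // r0:1080,r1:Mul2,r2:6,r3:8,r4:2
cycle 13: - // r0:1080,r1:Mul2,r2:6,r3:8,r4:2
cycle 14: - // r0:1080,r1:Mul2,r2:6,r3:8,r4:2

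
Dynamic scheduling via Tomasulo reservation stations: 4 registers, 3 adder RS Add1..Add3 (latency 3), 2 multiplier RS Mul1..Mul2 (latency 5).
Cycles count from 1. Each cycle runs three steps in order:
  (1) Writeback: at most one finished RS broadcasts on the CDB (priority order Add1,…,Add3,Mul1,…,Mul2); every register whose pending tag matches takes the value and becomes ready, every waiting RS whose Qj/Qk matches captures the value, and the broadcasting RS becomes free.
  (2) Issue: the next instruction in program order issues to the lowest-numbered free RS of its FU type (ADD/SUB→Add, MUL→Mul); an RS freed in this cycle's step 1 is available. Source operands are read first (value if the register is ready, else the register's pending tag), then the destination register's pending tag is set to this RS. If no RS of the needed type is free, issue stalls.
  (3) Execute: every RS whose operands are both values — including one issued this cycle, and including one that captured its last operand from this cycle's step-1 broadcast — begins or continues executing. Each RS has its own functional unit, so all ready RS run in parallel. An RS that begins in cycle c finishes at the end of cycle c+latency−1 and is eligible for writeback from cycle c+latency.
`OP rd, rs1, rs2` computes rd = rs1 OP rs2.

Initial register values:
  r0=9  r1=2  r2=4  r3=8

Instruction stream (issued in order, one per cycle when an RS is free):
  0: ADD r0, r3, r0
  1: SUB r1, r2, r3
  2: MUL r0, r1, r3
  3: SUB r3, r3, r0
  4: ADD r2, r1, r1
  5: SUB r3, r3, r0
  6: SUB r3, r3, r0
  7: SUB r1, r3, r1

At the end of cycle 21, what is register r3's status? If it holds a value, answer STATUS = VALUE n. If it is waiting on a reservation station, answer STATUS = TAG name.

STATUS = VALUE 104

  c1: issue ADD r0<-Add1  regs: r0:Add1,r1:2,r2:4,r3:8
  c2: issue SUB r1<-Add2  regs: r0:Add1,r1:Add2,r2:4,r3:8
  c3: issue MUL r0<-Mul1  regs: r0:Mul1,r1:Add2,r2:4,r3:8
  c4: CDB Add1=17; issue SUB r3<-Add1  regs: r0:Mul1,r1:Add2,r2:4,r3:Add1
  c5: CDB Add2=-4; issue ADD r2<-Add2  regs: r0:Mul1,r1:-4,r2:Add2,r3:Add1
  c6: issue SUB r3<-Add3  regs: r0:Mul1,r1:-4,r2:Add2,r3:Add3
  c7: stall  regs: r0:Mul1,r1:-4,r2:Add2,r3:Add3
  c8: CDB Add2=-8; issue SUB r3<-Add2  regs: r0:Mul1,r1:-4,r2:-8,r3:Add2
  c9: stall  regs: r0:Mul1,r1:-4,r2:-8,r3:Add2
  c10: CDB Mul1=-32; stall  regs: r0:-32,r1:-4,r2:-8,r3:Add2
  c11: stall  regs: r0:-32,r1:-4,r2:-8,r3:Add2
  c12: stall  regs: r0:-32,r1:-4,r2:-8,r3:Add2
  c13: CDB Add1=40; issue SUB r1<-Add1  regs: r0:-32,r1:Add1,r2:-8,r3:Add2
  c14: -  regs: r0:-32,r1:Add1,r2:-8,r3:Add2
  c15: -  regs: r0:-32,r1:Add1,r2:-8,r3:Add2
  c16: CDB Add3=72  regs: r0:-32,r1:Add1,r2:-8,r3:Add2
  c17: -  regs: r0:-32,r1:Add1,r2:-8,r3:Add2
  c18: -  regs: r0:-32,r1:Add1,r2:-8,r3:Add2
  c19: CDB Add2=104  regs: r0:-32,r1:Add1,r2:-8,r3:104
  c20: -  regs: r0:-32,r1:Add1,r2:-8,r3:104
  c21: -  regs: r0:-32,r1:Add1,r2:-8,r3:104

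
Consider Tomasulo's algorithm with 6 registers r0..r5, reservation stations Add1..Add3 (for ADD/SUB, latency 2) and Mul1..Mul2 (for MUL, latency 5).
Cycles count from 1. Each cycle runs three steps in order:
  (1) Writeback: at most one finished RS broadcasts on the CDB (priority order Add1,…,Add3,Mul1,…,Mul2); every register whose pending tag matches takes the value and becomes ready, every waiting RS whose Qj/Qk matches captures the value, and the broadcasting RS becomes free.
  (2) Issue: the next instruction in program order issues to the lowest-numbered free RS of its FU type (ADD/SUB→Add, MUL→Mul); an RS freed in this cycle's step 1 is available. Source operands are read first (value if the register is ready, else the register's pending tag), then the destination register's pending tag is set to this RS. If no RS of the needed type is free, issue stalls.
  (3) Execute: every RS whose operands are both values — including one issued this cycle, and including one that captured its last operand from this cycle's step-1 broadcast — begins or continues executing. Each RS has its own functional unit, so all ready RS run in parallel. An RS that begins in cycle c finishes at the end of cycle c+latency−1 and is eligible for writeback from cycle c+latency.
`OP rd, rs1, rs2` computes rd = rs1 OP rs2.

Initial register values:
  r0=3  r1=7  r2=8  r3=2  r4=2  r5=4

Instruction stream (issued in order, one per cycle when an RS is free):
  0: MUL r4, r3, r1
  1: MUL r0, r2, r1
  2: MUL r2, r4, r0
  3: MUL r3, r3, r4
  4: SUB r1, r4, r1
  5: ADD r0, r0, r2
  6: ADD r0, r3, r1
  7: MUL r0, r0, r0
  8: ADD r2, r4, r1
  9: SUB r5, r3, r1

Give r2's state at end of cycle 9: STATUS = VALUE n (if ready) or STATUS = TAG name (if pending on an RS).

  c1: issue MUL r4<-Mul1  regs: r0:3,r1:7,r2:8,r3:2,r4:Mul1,r5:4
  c2: issue MUL r0<-Mul2  regs: r0:Mul2,r1:7,r2:8,r3:2,r4:Mul1,r5:4
  c3: stall  regs: r0:Mul2,r1:7,r2:8,r3:2,r4:Mul1,r5:4
  c4: stall  regs: r0:Mul2,r1:7,r2:8,r3:2,r4:Mul1,r5:4
  c5: stall  regs: r0:Mul2,r1:7,r2:8,r3:2,r4:Mul1,r5:4
  c6: CDB Mul1=14; issue MUL r2<-Mul1  regs: r0:Mul2,r1:7,r2:Mul1,r3:2,r4:14,r5:4
  c7: CDB Mul2=56; issue MUL r3<-Mul2  regs: r0:56,r1:7,r2:Mul1,r3:Mul2,r4:14,r5:4
  c8: issue SUB r1<-Add1  regs: r0:56,r1:Add1,r2:Mul1,r3:Mul2,r4:14,r5:4
  c9: issue ADD r0<-Add2  regs: r0:Add2,r1:Add1,r2:Mul1,r3:Mul2,r4:14,r5:4

STATUS = TAG Mul1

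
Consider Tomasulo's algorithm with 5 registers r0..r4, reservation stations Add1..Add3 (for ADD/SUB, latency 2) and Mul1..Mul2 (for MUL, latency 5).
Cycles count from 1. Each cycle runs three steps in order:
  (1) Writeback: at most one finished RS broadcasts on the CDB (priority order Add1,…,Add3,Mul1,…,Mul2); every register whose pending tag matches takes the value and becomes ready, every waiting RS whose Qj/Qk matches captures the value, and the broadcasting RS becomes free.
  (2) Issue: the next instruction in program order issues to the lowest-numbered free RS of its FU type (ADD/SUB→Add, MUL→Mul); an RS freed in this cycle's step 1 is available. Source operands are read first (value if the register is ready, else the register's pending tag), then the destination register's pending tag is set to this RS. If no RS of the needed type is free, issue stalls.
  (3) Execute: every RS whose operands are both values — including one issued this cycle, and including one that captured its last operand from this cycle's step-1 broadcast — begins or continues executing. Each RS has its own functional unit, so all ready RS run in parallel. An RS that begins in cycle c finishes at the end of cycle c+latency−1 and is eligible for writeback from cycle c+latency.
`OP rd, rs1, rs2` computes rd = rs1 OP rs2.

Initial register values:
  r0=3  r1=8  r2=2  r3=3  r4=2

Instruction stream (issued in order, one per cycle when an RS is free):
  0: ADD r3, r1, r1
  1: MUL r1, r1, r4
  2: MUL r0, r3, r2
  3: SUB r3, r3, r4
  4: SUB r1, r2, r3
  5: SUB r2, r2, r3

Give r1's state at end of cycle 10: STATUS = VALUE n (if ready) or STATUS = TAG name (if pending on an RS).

c1: issue ADD r3<-Add1 | r0:3,r1:8,r2:2,r3:Add1,r4:2
c2: issue MUL r1<-Mul1 | r0:3,r1:Mul1,r2:2,r3:Add1,r4:2
c3: CDB Add1=16; issue MUL r0<-Mul2 | r0:Mul2,r1:Mul1,r2:2,r3:16,r4:2
c4: issue SUB r3<-Add1 | r0:Mul2,r1:Mul1,r2:2,r3:Add1,r4:2
c5: issue SUB r1<-Add2 | r0:Mul2,r1:Add2,r2:2,r3:Add1,r4:2
c6: CDB Add1=14; issue SUB r2<-Add1 | r0:Mul2,r1:Add2,r2:Add1,r3:14,r4:2
c7: CDB Mul1=16 | r0:Mul2,r1:Add2,r2:Add1,r3:14,r4:2
c8: CDB Add1=-12 | r0:Mul2,r1:Add2,r2:-12,r3:14,r4:2
c9: CDB Add2=-12 | r0:Mul2,r1:-12,r2:-12,r3:14,r4:2
c10: CDB Mul2=32 | r0:32,r1:-12,r2:-12,r3:14,r4:2

STATUS = VALUE -12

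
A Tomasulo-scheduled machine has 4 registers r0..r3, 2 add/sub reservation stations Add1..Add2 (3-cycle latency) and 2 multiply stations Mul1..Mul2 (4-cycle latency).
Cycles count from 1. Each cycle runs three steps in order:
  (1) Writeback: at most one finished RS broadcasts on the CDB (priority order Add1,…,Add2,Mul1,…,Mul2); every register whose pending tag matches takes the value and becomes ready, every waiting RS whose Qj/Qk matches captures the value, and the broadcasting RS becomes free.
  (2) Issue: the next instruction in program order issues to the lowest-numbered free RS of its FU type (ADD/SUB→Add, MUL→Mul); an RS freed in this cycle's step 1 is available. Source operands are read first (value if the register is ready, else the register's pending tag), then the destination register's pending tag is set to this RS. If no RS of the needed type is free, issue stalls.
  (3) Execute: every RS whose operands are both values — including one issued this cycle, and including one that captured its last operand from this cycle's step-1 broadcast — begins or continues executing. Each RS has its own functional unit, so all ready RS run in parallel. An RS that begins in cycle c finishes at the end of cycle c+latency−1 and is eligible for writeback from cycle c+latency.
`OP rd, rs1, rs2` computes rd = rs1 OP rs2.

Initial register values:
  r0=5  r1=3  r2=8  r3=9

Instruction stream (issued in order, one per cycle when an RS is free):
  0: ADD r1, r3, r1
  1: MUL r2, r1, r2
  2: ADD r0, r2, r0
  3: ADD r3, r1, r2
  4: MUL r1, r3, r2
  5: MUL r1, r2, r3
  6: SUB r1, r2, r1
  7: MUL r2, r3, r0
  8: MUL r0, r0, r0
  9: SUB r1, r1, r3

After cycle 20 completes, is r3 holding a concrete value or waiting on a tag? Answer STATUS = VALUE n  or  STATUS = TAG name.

STATUS = VALUE 108

c1: issue ADD r1<-Add1 | r0:5,r1:Add1,r2:8,r3:9
c2: issue MUL r2<-Mul1 | r0:5,r1:Add1,r2:Mul1,r3:9
c3: issue ADD r0<-Add2 | r0:Add2,r1:Add1,r2:Mul1,r3:9
c4: CDB Add1=12; issue ADD r3<-Add1 | r0:Add2,r1:12,r2:Mul1,r3:Add1
c5: issue MUL r1<-Mul2 | r0:Add2,r1:Mul2,r2:Mul1,r3:Add1
c6: stall | r0:Add2,r1:Mul2,r2:Mul1,r3:Add1
c7: stall | r0:Add2,r1:Mul2,r2:Mul1,r3:Add1
c8: CDB Mul1=96; issue MUL r1<-Mul1 | r0:Add2,r1:Mul1,r2:96,r3:Add1
c9: stall | r0:Add2,r1:Mul1,r2:96,r3:Add1
c10: stall | r0:Add2,r1:Mul1,r2:96,r3:Add1
c11: CDB Add1=108; issue SUB r1<-Add1 | r0:Add2,r1:Add1,r2:96,r3:108
c12: CDB Add2=101; stall | r0:101,r1:Add1,r2:96,r3:108
c13: stall | r0:101,r1:Add1,r2:96,r3:108
c14: stall | r0:101,r1:Add1,r2:96,r3:108
c15: CDB Mul1=10368; issue MUL r2<-Mul1 | r0:101,r1:Add1,r2:Mul1,r3:108
c16: CDB Mul2=10368; issue MUL r0<-Mul2 | r0:Mul2,r1:Add1,r2:Mul1,r3:108
c17: issue SUB r1<-Add2 | r0:Mul2,r1:Add2,r2:Mul1,r3:108
c18: CDB Add1=-10272 | r0:Mul2,r1:Add2,r2:Mul1,r3:108
c19: CDB Mul1=10908 | r0:Mul2,r1:Add2,r2:10908,r3:108
c20: CDB Mul2=10201 | r0:10201,r1:Add2,r2:10908,r3:108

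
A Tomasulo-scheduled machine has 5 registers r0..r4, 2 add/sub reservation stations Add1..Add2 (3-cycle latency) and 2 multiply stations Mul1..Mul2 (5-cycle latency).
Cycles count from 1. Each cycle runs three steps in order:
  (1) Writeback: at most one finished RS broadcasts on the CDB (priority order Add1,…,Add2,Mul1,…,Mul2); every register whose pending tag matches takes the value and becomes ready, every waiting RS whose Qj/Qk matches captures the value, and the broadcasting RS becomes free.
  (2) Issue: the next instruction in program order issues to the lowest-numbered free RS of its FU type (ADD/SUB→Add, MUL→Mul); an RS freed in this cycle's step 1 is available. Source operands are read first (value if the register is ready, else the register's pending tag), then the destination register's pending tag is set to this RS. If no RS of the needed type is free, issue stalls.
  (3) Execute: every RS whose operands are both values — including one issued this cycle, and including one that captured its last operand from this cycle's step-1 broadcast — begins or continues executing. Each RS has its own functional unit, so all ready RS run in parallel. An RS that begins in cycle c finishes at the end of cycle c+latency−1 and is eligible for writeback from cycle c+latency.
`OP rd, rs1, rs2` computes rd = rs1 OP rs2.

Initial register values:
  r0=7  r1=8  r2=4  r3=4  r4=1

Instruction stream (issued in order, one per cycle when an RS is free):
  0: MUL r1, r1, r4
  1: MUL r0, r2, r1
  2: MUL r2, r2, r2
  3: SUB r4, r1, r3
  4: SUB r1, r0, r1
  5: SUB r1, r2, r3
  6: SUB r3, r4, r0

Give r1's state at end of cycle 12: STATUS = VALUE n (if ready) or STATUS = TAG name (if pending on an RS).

cycle 1: issue MUL r1<-Mul1 // r0:7,r1:Mul1,r2:4,r3:4,r4:1
cycle 2: issue MUL r0<-Mul2 // r0:Mul2,r1:Mul1,r2:4,r3:4,r4:1
cycle 3: stall // r0:Mul2,r1:Mul1,r2:4,r3:4,r4:1
cycle 4: stall // r0:Mul2,r1:Mul1,r2:4,r3:4,r4:1
cycle 5: stall // r0:Mul2,r1:Mul1,r2:4,r3:4,r4:1
cycle 6: CDB Mul1=8; issue MUL r2<-Mul1 // r0:Mul2,r1:8,r2:Mul1,r3:4,r4:1
cycle 7: issue SUB r4<-Add1 // r0:Mul2,r1:8,r2:Mul1,r3:4,r4:Add1
cycle 8: issue SUB r1<-Add2 // r0:Mul2,r1:Add2,r2:Mul1,r3:4,r4:Add1
cycle 9: stall // r0:Mul2,r1:Add2,r2:Mul1,r3:4,r4:Add1
cycle 10: CDB Add1=4; issue SUB r1<-Add1 // r0:Mul2,r1:Add1,r2:Mul1,r3:4,r4:4
cycle 11: CDB Mul1=16; stall // r0:Mul2,r1:Add1,r2:16,r3:4,r4:4
cycle 12: CDB Mul2=32; stall // r0:32,r1:Add1,r2:16,r3:4,r4:4

STATUS = TAG Add1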